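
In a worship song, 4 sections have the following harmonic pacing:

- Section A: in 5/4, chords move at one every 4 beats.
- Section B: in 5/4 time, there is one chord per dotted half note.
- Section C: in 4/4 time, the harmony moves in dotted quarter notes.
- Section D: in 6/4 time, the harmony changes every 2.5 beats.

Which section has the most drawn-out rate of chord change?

Section A

A: 5/4 = 1.25 chords/bar.
B: 5/3 = 5/3 chords/bar.
C: 4/1.5 = 8/3 chords/bar.
D: 6/2.5 = 2.4 chords/bar.
Slowest is A at 1.25 chords/bar.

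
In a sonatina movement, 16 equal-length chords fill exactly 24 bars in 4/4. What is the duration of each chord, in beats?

24 bars × 4 beats/bar = 96 beats total.
96 beats ÷ 16 chords = 6 beats per chord.

6 beats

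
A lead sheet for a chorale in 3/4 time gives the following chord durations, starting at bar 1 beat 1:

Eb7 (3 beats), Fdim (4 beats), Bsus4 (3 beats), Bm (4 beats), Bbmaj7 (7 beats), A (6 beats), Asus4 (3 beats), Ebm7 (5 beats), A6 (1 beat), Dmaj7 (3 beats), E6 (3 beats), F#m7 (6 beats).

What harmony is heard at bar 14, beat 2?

Beat 2 of bar 14 is beat (14−1)×3 + 2 = 41 overall.
Running totals: Eb7 ends at 3, Fdim ends at 7, Bsus4 ends at 10, Bm ends at 14, Bbmaj7 ends at 21, A ends at 27, Asus4 ends at 30, Ebm7 ends at 35, A6 ends at 36, Dmaj7 ends at 39, E6 ends at 42.
Beat 41 falls within E6.

E6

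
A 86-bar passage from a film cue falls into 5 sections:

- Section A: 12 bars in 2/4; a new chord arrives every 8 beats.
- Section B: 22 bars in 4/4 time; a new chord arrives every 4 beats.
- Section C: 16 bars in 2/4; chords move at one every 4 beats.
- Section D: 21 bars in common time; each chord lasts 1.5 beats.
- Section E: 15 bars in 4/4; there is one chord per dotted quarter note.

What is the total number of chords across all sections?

A: 12 bars × 2 beats = 24 beats; 8 beats/chord → 3 chords.
B: 22 bars × 4 beats = 88 beats; 4 beats/chord → 22 chords.
C: 16 bars × 2 beats = 32 beats; 4 beats/chord → 8 chords.
D: 21 bars × 4 beats = 84 beats; 1.5 beats/chord → 56 chords.
E: 15 bars × 4 beats = 60 beats; 1.5 beats/chord → 40 chords.
Total: 3 + 22 + 8 + 56 + 40 = 129.

129 chords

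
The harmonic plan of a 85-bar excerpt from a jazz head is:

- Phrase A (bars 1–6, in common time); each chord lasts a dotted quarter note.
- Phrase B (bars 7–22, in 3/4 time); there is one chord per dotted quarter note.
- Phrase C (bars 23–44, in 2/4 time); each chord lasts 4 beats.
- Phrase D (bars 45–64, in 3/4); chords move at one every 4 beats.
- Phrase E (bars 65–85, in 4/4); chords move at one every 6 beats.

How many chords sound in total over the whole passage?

A: 6 bars × 4 beats = 24 beats; 1.5 beats/chord → 16 chords.
B: 16 bars × 3 beats = 48 beats; 1.5 beats/chord → 32 chords.
C: 22 bars × 2 beats = 44 beats; 4 beats/chord → 11 chords.
D: 20 bars × 3 beats = 60 beats; 4 beats/chord → 15 chords.
E: 21 bars × 4 beats = 84 beats; 6 beats/chord → 14 chords.
Total: 16 + 32 + 11 + 15 + 14 = 88.

88 chords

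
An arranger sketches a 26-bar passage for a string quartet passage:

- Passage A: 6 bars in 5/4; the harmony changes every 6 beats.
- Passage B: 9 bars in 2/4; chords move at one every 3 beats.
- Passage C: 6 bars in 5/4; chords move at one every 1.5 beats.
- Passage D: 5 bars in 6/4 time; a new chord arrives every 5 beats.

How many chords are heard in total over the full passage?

37 chords

A: 6·5 = 30 beats, 30/6 = 5 chords.
B: 9·2 = 18 beats, 18/3 = 6 chords.
C: 6·5 = 30 beats, 30/1.5 = 20 chords.
D: 5·6 = 30 beats, 30/5 = 6 chords.
Total: 5 + 6 + 20 + 6 = 37.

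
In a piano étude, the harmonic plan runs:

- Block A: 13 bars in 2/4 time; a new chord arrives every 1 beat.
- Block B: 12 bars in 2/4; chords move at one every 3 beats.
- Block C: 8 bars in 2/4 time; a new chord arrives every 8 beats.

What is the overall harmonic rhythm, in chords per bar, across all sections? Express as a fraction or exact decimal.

12/11 chords per bar

A: 13 bars of 2 beats is 26 beats; at 1 beat each that's 26 chords.
B: 12 bars of 2 beats is 24 beats; at 3 beats each that's 8 chords.
C: 8 bars of 2 beats is 16 beats; at 8 beats each that's 2 chords.
Overall: 36 chords over 33 bars → 36/33 = 12/11 chords per bar.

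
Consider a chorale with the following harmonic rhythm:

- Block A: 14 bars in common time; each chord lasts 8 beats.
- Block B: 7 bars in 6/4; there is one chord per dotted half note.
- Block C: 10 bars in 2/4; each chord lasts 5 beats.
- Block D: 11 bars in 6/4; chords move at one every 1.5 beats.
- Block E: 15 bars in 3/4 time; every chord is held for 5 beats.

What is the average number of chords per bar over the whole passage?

A: 14 × 4 = 56 beats ÷ 8 = 7 chords.
B: 7 × 6 = 42 beats ÷ 3 = 14 chords.
C: 10 × 2 = 20 beats ÷ 5 = 4 chords.
D: 11 × 6 = 66 beats ÷ 1.5 = 44 chords.
E: 15 × 3 = 45 beats ÷ 5 = 9 chords.
Overall: 78 chords over 57 bars → 78/57 = 26/19 chords per bar.

26/19 chords per bar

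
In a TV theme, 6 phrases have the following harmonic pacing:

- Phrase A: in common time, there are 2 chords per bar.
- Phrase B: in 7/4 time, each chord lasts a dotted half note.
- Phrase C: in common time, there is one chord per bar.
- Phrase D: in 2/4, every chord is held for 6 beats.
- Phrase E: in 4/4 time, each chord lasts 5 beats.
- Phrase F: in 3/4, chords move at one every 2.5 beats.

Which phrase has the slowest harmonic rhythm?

A: 4 beats/bar ÷ 2 beats/chord = 2 chords/bar.
B: 7 beats/bar ÷ 3 beats/chord = 7/3 chords/bar.
C: 4 beats/bar ÷ 4 beats/chord = 1 chord/bar.
D: 2 beats/bar ÷ 6 beats/chord = 1/3 chords/bar.
E: 4 beats/bar ÷ 5 beats/chord = 0.8 chords/bar.
F: 3 beats/bar ÷ 2.5 beats/chord = 1.2 chords/bar.
Slowest is D at 1/3 chords/bar.

Phrase D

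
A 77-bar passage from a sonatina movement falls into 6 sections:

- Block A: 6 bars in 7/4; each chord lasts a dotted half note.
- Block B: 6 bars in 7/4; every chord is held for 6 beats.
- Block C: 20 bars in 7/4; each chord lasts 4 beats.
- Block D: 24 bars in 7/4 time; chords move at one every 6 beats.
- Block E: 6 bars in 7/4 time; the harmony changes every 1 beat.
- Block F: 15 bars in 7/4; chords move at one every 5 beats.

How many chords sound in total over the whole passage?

147 chords

A: 6·7 = 42 beats, 42/3 = 14 chords.
B: 6·7 = 42 beats, 42/6 = 7 chords.
C: 20·7 = 140 beats, 140/4 = 35 chords.
D: 24·7 = 168 beats, 168/6 = 28 chords.
E: 6·7 = 42 beats, 42/1 = 42 chords.
F: 15·7 = 105 beats, 105/5 = 21 chords.
Total: 14 + 7 + 35 + 28 + 42 + 21 = 147.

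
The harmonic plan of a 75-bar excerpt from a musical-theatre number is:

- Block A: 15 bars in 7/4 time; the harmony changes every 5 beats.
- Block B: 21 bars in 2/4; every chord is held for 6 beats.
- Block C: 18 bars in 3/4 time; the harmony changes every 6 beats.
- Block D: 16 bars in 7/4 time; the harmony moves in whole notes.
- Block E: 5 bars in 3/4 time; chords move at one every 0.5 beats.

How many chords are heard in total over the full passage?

95 chords

A: 15·7 = 105 beats, 105/5 = 21 chords.
B: 21·2 = 42 beats, 42/6 = 7 chords.
C: 18·3 = 54 beats, 54/6 = 9 chords.
D: 16·7 = 112 beats, 112/4 = 28 chords.
E: 5·3 = 15 beats, 15/0.5 = 30 chords.
Total: 21 + 7 + 9 + 28 + 30 = 95.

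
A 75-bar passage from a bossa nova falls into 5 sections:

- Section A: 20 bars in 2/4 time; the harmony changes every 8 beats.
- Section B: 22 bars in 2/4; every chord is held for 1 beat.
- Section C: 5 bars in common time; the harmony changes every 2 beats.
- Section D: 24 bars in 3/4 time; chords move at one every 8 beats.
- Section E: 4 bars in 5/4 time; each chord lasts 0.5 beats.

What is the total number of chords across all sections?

108 chords

A: 20 bars × 2 beats = 40 beats; 8 beats/chord → 5 chords.
B: 22 bars × 2 beats = 44 beats; 1 beat/chord → 44 chords.
C: 5 bars × 4 beats = 20 beats; 2 beats/chord → 10 chords.
D: 24 bars × 3 beats = 72 beats; 8 beats/chord → 9 chords.
E: 4 bars × 5 beats = 20 beats; 0.5 beats/chord → 40 chords.
Total: 5 + 44 + 10 + 9 + 40 = 108.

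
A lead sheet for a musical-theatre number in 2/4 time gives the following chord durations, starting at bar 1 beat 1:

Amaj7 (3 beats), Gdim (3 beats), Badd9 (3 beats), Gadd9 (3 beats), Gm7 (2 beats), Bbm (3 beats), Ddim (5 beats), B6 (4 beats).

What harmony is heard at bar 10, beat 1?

Beat 1 of bar 10 is beat (10−1)×2 + 1 = 19 overall.
Running totals: Amaj7 ends at 3, Gdim ends at 6, Badd9 ends at 9, Gadd9 ends at 12, Gm7 ends at 14, Bbm ends at 17, Ddim ends at 22.
Beat 19 falls within Ddim.

Ddim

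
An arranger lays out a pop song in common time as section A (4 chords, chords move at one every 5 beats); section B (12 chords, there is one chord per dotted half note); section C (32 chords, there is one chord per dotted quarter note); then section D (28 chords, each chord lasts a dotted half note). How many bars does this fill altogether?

A: 4 × 5 = 20 beats = 5 bars.
B: 12 × 3 = 36 beats = 9 bars.
C: 32 × 1.5 = 48 beats = 12 bars.
D: 28 × 3 = 84 beats = 21 bars.
Total: 5 + 9 + 12 + 21 = 47 bars.

47 bars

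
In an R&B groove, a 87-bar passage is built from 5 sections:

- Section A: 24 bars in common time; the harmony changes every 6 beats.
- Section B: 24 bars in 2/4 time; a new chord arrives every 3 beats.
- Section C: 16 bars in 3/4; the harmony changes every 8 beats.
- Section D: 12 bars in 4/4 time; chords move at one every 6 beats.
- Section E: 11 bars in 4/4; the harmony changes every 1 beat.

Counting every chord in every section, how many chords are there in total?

90 chords

A has 96 beats and chords last 6 each, so 16 chords.
B has 48 beats and chords last 3 each, so 16 chords.
C has 48 beats and chords last 8 each, so 6 chords.
D has 48 beats and chords last 6 each, so 8 chords.
E has 44 beats and chords last 1 each, so 44 chords.
Total: 16 + 16 + 6 + 8 + 44 = 90.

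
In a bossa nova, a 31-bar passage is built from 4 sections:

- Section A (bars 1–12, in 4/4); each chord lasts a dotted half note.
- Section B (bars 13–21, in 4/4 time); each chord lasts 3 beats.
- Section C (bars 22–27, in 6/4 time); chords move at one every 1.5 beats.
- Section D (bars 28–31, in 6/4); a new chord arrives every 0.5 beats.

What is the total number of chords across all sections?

100 chords

A: 12 bars × 4 beats = 48 beats; 3 beats/chord → 16 chords.
B: 9 bars × 4 beats = 36 beats; 3 beats/chord → 12 chords.
C: 6 bars × 6 beats = 36 beats; 1.5 beats/chord → 24 chords.
D: 4 bars × 6 beats = 24 beats; 0.5 beats/chord → 48 chords.
Total: 16 + 12 + 24 + 48 = 100.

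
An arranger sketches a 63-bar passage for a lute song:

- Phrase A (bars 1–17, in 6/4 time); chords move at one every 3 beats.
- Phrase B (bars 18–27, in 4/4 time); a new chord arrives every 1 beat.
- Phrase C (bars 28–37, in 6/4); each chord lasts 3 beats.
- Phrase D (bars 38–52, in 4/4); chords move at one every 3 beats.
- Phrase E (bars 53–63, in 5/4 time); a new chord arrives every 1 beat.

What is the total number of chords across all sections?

A: 17·6 = 102 beats, 102/3 = 34 chords.
B: 10·4 = 40 beats, 40/1 = 40 chords.
C: 10·6 = 60 beats, 60/3 = 20 chords.
D: 15·4 = 60 beats, 60/3 = 20 chords.
E: 11·5 = 55 beats, 55/1 = 55 chords.
Total: 34 + 40 + 20 + 20 + 55 = 169.

169 chords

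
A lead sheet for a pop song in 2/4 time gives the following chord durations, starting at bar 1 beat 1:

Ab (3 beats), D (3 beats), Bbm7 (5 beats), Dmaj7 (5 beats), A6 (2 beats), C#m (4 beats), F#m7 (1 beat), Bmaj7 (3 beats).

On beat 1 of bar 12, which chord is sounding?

F#m7

Beat 1 of bar 12 is beat (12−1)×2 + 1 = 23 overall.
Running totals: Ab ends at 3, D ends at 6, Bbm7 ends at 11, Dmaj7 ends at 16, A6 ends at 18, C#m ends at 22, F#m7 ends at 23.
Beat 23 falls within F#m7.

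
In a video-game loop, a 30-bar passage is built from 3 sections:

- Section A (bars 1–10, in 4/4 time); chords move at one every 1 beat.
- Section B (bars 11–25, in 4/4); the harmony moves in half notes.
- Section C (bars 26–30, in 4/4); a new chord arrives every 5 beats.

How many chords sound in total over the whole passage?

74 chords

A: 10 bars × 4 beats = 40 beats; 1 beat/chord → 40 chords.
B: 15 bars × 4 beats = 60 beats; 2 beats/chord → 30 chords.
C: 5 bars × 4 beats = 20 beats; 5 beats/chord → 4 chords.
Total: 40 + 30 + 4 = 74.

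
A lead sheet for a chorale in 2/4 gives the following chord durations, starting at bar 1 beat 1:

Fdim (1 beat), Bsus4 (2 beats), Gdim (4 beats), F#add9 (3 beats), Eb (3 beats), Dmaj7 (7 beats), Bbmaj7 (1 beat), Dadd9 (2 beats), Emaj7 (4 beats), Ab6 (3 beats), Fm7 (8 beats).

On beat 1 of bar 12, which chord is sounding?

Dadd9

Beat 1 of bar 12 is beat (12−1)×2 + 1 = 23 overall.
Running totals: Fdim ends at 1, Bsus4 ends at 3, Gdim ends at 7, F#add9 ends at 10, Eb ends at 13, Dmaj7 ends at 20, Bbmaj7 ends at 21, Dadd9 ends at 23.
Beat 23 falls within Dadd9.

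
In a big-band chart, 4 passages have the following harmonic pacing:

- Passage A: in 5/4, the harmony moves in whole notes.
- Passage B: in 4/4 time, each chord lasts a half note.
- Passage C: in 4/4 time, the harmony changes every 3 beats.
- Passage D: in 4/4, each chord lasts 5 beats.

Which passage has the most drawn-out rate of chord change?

Passage D

A: 5/4 = 1.25 chords/bar.
B: 4/2 = 2 chords/bar.
C: 4/3 = 4/3 chords/bar.
D: 4/5 = 0.8 chords/bar.
Slowest is D at 0.8 chords/bar.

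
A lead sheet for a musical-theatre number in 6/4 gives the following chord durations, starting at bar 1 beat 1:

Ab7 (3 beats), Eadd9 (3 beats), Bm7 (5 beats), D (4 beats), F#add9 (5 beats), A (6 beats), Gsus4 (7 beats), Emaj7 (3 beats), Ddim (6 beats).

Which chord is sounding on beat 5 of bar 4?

A

Beat 5 of bar 4 is beat (4−1)×6 + 5 = 23 overall.
Running totals: Ab7 ends at 3, Eadd9 ends at 6, Bm7 ends at 11, D ends at 15, F#add9 ends at 20, A ends at 26.
Beat 23 falls within A.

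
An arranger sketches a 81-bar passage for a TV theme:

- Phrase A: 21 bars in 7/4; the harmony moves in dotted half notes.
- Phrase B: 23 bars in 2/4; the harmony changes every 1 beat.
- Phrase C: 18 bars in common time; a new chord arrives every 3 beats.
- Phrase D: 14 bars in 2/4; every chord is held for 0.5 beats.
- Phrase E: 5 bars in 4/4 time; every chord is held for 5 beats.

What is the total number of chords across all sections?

A has 147 beats and chords last 3 each, so 49 chords.
B has 46 beats and chords last 1 each, so 46 chords.
C has 72 beats and chords last 3 each, so 24 chords.
D has 28 beats and chords last 0.5 each, so 56 chords.
E has 20 beats and chords last 5 each, so 4 chords.
Total: 49 + 46 + 24 + 56 + 4 = 179.

179 chords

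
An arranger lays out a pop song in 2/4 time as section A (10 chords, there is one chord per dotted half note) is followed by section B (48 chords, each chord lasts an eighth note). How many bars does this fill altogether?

A: 10 × 3 = 30 beats = 15 bars.
B: 48 × 0.5 = 24 beats = 12 bars.
Total: 15 + 12 = 27 bars.

27 bars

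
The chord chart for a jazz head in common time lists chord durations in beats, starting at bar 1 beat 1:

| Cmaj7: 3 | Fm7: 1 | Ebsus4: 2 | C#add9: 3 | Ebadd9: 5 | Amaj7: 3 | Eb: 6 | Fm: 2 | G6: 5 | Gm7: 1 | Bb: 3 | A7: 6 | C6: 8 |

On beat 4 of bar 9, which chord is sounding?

Beat 4 of bar 9 is beat (9−1)×4 + 4 = 36 overall.
Running totals: Cmaj7 ends at 3, Fm7 ends at 4, Ebsus4 ends at 6, C#add9 ends at 9, Ebadd9 ends at 14, Amaj7 ends at 17, Eb ends at 23, Fm ends at 25, G6 ends at 30, Gm7 ends at 31, Bb ends at 34, A7 ends at 40.
Beat 36 falls within A7.

A7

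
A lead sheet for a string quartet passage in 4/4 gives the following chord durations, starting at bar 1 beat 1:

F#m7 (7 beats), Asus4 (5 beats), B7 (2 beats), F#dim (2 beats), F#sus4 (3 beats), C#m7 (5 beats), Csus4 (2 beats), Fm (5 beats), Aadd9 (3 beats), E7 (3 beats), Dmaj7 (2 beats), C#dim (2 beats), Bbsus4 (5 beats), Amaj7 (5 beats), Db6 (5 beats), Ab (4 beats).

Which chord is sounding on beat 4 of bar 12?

Amaj7

Beat 4 of bar 12 is beat (12−1)×4 + 4 = 48 overall.
Running totals: F#m7 ends at 7, Asus4 ends at 12, B7 ends at 14, F#dim ends at 16, F#sus4 ends at 19, C#m7 ends at 24, Csus4 ends at 26, Fm ends at 31, Aadd9 ends at 34, E7 ends at 37, Dmaj7 ends at 39, C#dim ends at 41, Bbsus4 ends at 46, Amaj7 ends at 51.
Beat 48 falls within Amaj7.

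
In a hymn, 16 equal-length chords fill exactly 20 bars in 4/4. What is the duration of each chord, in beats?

20 bars × 4 beats/bar = 80 beats total.
80 beats ÷ 16 chords = 5 beats per chord.

5 beats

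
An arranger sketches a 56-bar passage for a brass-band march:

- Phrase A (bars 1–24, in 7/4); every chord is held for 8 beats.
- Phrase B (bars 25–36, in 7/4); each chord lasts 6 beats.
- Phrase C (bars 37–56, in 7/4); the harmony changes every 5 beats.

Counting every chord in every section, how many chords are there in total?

A: 24 bars × 7 beats = 168 beats; 8 beats/chord → 21 chords.
B: 12 bars × 7 beats = 84 beats; 6 beats/chord → 14 chords.
C: 20 bars × 7 beats = 140 beats; 5 beats/chord → 28 chords.
Total: 21 + 14 + 28 = 63.

63 chords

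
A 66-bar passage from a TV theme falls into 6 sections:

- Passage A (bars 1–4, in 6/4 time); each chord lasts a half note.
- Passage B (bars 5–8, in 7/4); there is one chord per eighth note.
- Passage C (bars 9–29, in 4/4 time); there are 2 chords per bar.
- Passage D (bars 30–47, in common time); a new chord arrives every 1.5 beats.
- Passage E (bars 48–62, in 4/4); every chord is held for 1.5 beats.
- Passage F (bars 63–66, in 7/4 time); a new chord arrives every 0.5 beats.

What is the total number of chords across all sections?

A: 4 bars × 6 beats = 24 beats; 2 beats/chord → 12 chords.
B: 4 bars × 7 beats = 28 beats; 0.5 beats/chord → 56 chords.
C: 21 bars × 4 beats = 84 beats; 2 beats/chord → 42 chords.
D: 18 bars × 4 beats = 72 beats; 1.5 beats/chord → 48 chords.
E: 15 bars × 4 beats = 60 beats; 1.5 beats/chord → 40 chords.
F: 4 bars × 7 beats = 28 beats; 0.5 beats/chord → 56 chords.
Total: 12 + 56 + 42 + 48 + 40 + 56 = 254.

254 chords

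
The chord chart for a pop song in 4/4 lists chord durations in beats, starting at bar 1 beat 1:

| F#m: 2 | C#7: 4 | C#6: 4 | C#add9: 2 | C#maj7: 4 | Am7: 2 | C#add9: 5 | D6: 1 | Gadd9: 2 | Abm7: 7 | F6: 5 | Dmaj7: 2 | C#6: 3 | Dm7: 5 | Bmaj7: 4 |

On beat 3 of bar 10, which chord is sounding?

Dmaj7

Beat 3 of bar 10 is beat (10−1)×4 + 3 = 39 overall.
Running totals: F#m ends at 2, C#7 ends at 6, C#6 ends at 10, C#add9 ends at 12, C#maj7 ends at 16, Am7 ends at 18, C#add9 ends at 23, D6 ends at 24, Gadd9 ends at 26, Abm7 ends at 33, F6 ends at 38, Dmaj7 ends at 40.
Beat 39 falls within Dmaj7.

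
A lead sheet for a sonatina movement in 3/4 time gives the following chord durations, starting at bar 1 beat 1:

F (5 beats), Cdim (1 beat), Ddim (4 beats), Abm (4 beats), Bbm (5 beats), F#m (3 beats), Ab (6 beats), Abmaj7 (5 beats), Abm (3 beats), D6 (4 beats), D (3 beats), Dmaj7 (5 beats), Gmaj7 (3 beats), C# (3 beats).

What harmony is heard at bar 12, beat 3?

Abm

Beat 3 of bar 12 is beat (12−1)×3 + 3 = 36 overall.
Running totals: F ends at 5, Cdim ends at 6, Ddim ends at 10, Abm ends at 14, Bbm ends at 19, F#m ends at 22, Ab ends at 28, Abmaj7 ends at 33, Abm ends at 36.
Beat 36 falls within Abm.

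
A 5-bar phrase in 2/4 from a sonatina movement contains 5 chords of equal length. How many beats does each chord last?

2 beats

5 bars × 2 beats/bar = 10 beats total.
10 beats ÷ 5 chords = 2 beats per chord.
(That is a half note.)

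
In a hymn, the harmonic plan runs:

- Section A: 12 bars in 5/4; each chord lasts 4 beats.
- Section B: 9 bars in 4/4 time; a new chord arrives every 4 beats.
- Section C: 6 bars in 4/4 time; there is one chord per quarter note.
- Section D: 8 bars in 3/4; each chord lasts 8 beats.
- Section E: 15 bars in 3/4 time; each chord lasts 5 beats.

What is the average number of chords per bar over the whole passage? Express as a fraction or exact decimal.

1.2 chords per bar

A: 12 bars of 5 beats is 60 beats; at 4 beats each that's 15 chords.
B: 9 bars of 4 beats is 36 beats; at 4 beats each that's 9 chords.
C: 6 bars of 4 beats is 24 beats; at 1 beat each that's 24 chords.
D: 8 bars of 3 beats is 24 beats; at 8 beats each that's 3 chords.
E: 15 bars of 3 beats is 45 beats; at 5 beats each that's 9 chords.
Overall: 60 chords over 50 bars → 60/50 = 1.2 chords per bar.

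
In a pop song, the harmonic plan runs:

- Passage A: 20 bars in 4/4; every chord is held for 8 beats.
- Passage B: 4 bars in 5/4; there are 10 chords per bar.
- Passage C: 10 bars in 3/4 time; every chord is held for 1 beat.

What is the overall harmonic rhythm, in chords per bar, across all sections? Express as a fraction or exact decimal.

40/17 chords per bar

A: 20 bars of 4 beats is 80 beats; at 8 beats each that's 10 chords.
B: 4 bars of 5 beats is 20 beats; at 0.5 beats each that's 40 chords.
C: 10 bars of 3 beats is 30 beats; at 1 beat each that's 30 chords.
Overall: 80 chords over 34 bars → 80/34 = 40/17 chords per bar.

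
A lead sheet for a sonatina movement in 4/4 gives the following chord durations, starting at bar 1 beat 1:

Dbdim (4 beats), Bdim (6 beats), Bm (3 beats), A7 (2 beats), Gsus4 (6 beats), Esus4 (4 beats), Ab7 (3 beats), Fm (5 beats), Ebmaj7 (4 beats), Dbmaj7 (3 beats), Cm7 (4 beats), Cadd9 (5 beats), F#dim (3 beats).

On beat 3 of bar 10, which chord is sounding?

Dbmaj7

Beat 3 of bar 10 is beat (10−1)×4 + 3 = 39 overall.
Running totals: Dbdim ends at 4, Bdim ends at 10, Bm ends at 13, A7 ends at 15, Gsus4 ends at 21, Esus4 ends at 25, Ab7 ends at 28, Fm ends at 33, Ebmaj7 ends at 37, Dbmaj7 ends at 40.
Beat 39 falls within Dbmaj7.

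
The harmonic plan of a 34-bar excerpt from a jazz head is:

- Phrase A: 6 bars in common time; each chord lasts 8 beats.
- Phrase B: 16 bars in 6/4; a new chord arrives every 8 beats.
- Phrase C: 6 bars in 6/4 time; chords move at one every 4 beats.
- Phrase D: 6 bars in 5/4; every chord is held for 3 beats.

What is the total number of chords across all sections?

A has 24 beats and chords last 8 each, so 3 chords.
B has 96 beats and chords last 8 each, so 12 chords.
C has 36 beats and chords last 4 each, so 9 chords.
D has 30 beats and chords last 3 each, so 10 chords.
Total: 3 + 12 + 9 + 10 = 34.

34 chords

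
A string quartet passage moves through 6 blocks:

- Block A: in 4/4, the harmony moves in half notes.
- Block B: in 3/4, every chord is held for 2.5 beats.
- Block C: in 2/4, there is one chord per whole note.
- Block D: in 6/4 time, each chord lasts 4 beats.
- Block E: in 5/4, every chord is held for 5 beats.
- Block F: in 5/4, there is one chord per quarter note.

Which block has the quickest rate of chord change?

Block F

A: each chord is 2 beats in 4/4, so 2 per bar.
B: each chord is 2.5 beats in 3/4, so 1.2 per bar.
C: each chord is 4 beats in 2/4, so 0.5 per bar.
D: each chord is 4 beats in 6/4, so 1.5 per bar.
E: each chord is 5 beats in 5/4, so 1 per bar.
F: each chord is 1 beat in 5/4, so 5 per bar.
Fastest is F at 5 chords/bar.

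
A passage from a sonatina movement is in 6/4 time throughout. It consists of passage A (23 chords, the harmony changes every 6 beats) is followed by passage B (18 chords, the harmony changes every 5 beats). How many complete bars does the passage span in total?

38 bars

A: 23 × 6 = 138 beats = 23 bars.
B: 18 × 5 = 90 beats = 15 bars.
Total: 23 + 15 = 38 bars.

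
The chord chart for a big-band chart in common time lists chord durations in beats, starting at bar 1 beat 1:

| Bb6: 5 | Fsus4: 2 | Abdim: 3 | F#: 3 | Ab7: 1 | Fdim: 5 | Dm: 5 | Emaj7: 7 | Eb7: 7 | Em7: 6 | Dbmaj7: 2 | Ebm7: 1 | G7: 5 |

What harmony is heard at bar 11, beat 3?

Em7

Beat 3 of bar 11 is beat (11−1)×4 + 3 = 43 overall.
Running totals: Bb6 ends at 5, Fsus4 ends at 7, Abdim ends at 10, F# ends at 13, Ab7 ends at 14, Fdim ends at 19, Dm ends at 24, Emaj7 ends at 31, Eb7 ends at 38, Em7 ends at 44.
Beat 43 falls within Em7.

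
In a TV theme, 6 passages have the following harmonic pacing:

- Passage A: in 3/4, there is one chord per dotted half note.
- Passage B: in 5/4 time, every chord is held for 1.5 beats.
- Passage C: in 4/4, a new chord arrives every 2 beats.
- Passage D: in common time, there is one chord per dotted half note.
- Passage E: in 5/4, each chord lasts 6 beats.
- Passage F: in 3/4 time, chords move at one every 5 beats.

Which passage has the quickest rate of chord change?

Passage B

A: each chord is 3 beats in 3/4, so 1 per bar.
B: each chord is 1.5 beats in 5/4, so 10/3 per bar.
C: each chord is 2 beats in 4/4, so 2 per bar.
D: each chord is 3 beats in 4/4, so 4/3 per bar.
E: each chord is 6 beats in 5/4, so 5/6 per bar.
F: each chord is 5 beats in 3/4, so 0.6 per bar.
Fastest is B at 10/3 chords/bar.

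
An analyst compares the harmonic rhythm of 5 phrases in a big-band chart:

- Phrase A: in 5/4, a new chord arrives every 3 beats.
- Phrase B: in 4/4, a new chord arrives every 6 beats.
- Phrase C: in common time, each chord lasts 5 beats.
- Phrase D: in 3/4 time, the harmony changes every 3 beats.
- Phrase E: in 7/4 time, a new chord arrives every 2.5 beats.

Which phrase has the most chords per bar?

Phrase E

A: 5 beats/bar ÷ 3 beats/chord = 5/3 chords/bar.
B: 4 beats/bar ÷ 6 beats/chord = 2/3 chords/bar.
C: 4 beats/bar ÷ 5 beats/chord = 0.8 chords/bar.
D: 3 beats/bar ÷ 3 beats/chord = 1 chord/bar.
E: 7 beats/bar ÷ 2.5 beats/chord = 2.8 chords/bar.
Fastest is E at 2.8 chords/bar.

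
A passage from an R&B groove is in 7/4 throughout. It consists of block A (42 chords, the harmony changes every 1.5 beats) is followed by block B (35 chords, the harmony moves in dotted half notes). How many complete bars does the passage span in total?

A: 42 × 1.5 = 63 beats = 9 bars.
B: 35 × 3 = 105 beats = 15 bars.
Total: 9 + 15 = 24 bars.

24 bars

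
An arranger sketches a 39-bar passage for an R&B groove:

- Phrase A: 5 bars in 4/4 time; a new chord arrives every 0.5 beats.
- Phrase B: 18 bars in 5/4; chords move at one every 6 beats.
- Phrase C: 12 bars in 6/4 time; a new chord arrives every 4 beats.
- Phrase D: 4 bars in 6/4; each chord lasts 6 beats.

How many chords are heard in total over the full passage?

77 chords

A: 5 bars × 4 beats = 20 beats; 0.5 beats/chord → 40 chords.
B: 18 bars × 5 beats = 90 beats; 6 beats/chord → 15 chords.
C: 12 bars × 6 beats = 72 beats; 4 beats/chord → 18 chords.
D: 4 bars × 6 beats = 24 beats; 6 beats/chord → 4 chords.
Total: 40 + 15 + 18 + 4 = 77.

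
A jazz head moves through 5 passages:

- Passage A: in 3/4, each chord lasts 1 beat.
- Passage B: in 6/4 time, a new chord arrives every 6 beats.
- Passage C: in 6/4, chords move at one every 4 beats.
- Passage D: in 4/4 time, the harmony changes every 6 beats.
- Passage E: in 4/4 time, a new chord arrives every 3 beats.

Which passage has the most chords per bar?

A: 3 beats/bar ÷ 1 beat/chord = 3 chords/bar.
B: 6 beats/bar ÷ 6 beats/chord = 1 chord/bar.
C: 6 beats/bar ÷ 4 beats/chord = 1.5 chords/bar.
D: 4 beats/bar ÷ 6 beats/chord = 2/3 chords/bar.
E: 4 beats/bar ÷ 3 beats/chord = 4/3 chords/bar.
Fastest is A at 3 chords/bar.

Passage A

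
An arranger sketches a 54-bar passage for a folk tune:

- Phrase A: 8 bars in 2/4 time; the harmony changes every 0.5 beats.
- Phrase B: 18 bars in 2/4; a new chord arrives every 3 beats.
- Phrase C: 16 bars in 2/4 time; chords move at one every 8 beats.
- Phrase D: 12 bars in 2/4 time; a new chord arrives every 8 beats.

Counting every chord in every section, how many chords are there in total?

51 chords

A: 8·2 = 16 beats, 16/0.5 = 32 chords.
B: 18·2 = 36 beats, 36/3 = 12 chords.
C: 16·2 = 32 beats, 32/8 = 4 chords.
D: 12·2 = 24 beats, 24/8 = 3 chords.
Total: 32 + 12 + 4 + 3 = 51.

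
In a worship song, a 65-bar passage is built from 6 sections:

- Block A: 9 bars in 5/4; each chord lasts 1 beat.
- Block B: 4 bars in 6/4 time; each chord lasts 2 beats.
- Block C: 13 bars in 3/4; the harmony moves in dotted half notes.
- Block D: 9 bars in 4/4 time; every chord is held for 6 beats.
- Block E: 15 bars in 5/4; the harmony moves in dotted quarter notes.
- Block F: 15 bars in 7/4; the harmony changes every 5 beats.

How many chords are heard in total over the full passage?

147 chords

A has 45 beats and chords last 1 each, so 45 chords.
B has 24 beats and chords last 2 each, so 12 chords.
C has 39 beats and chords last 3 each, so 13 chords.
D has 36 beats and chords last 6 each, so 6 chords.
E has 75 beats and chords last 1.5 each, so 50 chords.
F has 105 beats and chords last 5 each, so 21 chords.
Total: 45 + 12 + 13 + 6 + 50 + 21 = 147.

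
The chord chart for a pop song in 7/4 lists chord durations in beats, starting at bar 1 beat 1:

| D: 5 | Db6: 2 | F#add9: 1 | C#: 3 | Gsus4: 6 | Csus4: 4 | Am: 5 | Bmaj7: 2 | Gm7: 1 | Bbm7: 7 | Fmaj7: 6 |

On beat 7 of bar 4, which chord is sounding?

Bmaj7

Beat 7 of bar 4 is beat (4−1)×7 + 7 = 28 overall.
Running totals: D ends at 5, Db6 ends at 7, F#add9 ends at 8, C# ends at 11, Gsus4 ends at 17, Csus4 ends at 21, Am ends at 26, Bmaj7 ends at 28.
Beat 28 falls within Bmaj7.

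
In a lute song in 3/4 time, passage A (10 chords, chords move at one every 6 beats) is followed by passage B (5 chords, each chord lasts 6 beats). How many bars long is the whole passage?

A: 10 × 6 = 60 beats = 20 bars.
B: 5 × 6 = 30 beats = 10 bars.
Total: 20 + 10 = 30 bars.

30 bars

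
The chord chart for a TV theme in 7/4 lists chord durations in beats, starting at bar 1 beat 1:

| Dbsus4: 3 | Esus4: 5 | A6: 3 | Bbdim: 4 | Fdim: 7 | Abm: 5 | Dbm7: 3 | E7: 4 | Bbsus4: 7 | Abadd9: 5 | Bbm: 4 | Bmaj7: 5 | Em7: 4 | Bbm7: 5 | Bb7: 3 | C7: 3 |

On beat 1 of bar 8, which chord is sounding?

Beat 1 of bar 8 is beat (8−1)×7 + 1 = 50 overall.
Running totals: Dbsus4 ends at 3, Esus4 ends at 8, A6 ends at 11, Bbdim ends at 15, Fdim ends at 22, Abm ends at 27, Dbm7 ends at 30, E7 ends at 34, Bbsus4 ends at 41, Abadd9 ends at 46, Bbm ends at 50.
Beat 50 falls within Bbm.

Bbm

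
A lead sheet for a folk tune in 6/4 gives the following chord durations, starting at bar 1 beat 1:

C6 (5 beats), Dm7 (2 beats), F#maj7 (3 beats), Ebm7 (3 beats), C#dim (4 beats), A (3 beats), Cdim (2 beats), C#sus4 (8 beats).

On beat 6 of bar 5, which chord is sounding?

Beat 6 of bar 5 is beat (5−1)×6 + 6 = 30 overall.
Running totals: C6 ends at 5, Dm7 ends at 7, F#maj7 ends at 10, Ebm7 ends at 13, C#dim ends at 17, A ends at 20, Cdim ends at 22, C#sus4 ends at 30.
Beat 30 falls within C#sus4.

C#sus4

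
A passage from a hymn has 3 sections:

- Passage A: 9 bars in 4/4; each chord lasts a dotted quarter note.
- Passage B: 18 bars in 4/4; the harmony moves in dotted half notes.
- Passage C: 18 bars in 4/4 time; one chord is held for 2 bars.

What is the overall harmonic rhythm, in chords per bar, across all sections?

19/15 chords per bar

A: 9 × 4 = 36 beats ÷ 1.5 = 24 chords.
B: 18 × 4 = 72 beats ÷ 3 = 24 chords.
C: 18 × 4 = 72 beats ÷ 8 = 9 chords.
Overall: 57 chords over 45 bars → 57/45 = 19/15 chords per bar.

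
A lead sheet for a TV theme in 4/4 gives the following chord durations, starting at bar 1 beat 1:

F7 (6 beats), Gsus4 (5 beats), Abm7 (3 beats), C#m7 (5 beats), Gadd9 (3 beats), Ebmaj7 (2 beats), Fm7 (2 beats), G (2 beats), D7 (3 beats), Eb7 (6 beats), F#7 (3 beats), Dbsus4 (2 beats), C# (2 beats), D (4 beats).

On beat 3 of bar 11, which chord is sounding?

C#

Beat 3 of bar 11 is beat (11−1)×4 + 3 = 43 overall.
Running totals: F7 ends at 6, Gsus4 ends at 11, Abm7 ends at 14, C#m7 ends at 19, Gadd9 ends at 22, Ebmaj7 ends at 24, Fm7 ends at 26, G ends at 28, D7 ends at 31, Eb7 ends at 37, F#7 ends at 40, Dbsus4 ends at 42, C# ends at 44.
Beat 43 falls within C#.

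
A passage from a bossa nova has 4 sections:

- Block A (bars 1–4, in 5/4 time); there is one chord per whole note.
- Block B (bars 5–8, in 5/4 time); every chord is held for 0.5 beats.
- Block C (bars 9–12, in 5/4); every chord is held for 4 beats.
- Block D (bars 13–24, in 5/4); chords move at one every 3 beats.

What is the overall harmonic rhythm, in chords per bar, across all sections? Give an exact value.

35/12 chords per bar

A: 4 bars of 5 beats is 20 beats; at 4 beats each that's 5 chords.
B: 4 bars of 5 beats is 20 beats; at 0.5 beats each that's 40 chords.
C: 4 bars of 5 beats is 20 beats; at 4 beats each that's 5 chords.
D: 12 bars of 5 beats is 60 beats; at 3 beats each that's 20 chords.
Overall: 70 chords over 24 bars → 70/24 = 35/12 chords per bar.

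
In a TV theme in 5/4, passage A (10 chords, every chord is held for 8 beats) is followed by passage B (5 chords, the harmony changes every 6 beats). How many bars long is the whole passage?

22 bars

A: 10 × 8 = 80 beats = 16 bars.
B: 5 × 6 = 30 beats = 6 bars.
Total: 16 + 6 = 22 bars.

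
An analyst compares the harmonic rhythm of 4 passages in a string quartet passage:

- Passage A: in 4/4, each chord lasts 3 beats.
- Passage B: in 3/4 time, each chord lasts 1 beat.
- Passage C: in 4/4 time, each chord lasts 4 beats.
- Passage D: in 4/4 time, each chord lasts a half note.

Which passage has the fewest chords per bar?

Passage C

A: each chord is 3 beats in 4/4, so 4/3 per bar.
B: each chord is 1 beat in 3/4, so 3 per bar.
C: each chord is 4 beats in 4/4, so 1 per bar.
D: each chord is 2 beats in 4/4, so 2 per bar.
Slowest is C at 1 chords/bar.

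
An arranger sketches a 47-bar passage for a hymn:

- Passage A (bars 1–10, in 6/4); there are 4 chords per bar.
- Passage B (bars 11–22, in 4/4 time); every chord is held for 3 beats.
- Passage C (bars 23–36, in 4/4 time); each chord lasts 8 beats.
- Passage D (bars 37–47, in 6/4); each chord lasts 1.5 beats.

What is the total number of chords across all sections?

A: 10 bars × 6 beats = 60 beats; 1.5 beats/chord → 40 chords.
B: 12 bars × 4 beats = 48 beats; 3 beats/chord → 16 chords.
C: 14 bars × 4 beats = 56 beats; 8 beats/chord → 7 chords.
D: 11 bars × 6 beats = 66 beats; 1.5 beats/chord → 44 chords.
Total: 40 + 16 + 7 + 44 = 107.

107 chords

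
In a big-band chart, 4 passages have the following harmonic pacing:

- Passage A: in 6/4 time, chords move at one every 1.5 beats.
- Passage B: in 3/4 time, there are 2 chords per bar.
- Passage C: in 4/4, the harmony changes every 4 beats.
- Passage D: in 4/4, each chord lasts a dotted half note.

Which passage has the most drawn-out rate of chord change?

Passage C

A: each chord is 1.5 beats in 6/4, so 4 per bar.
B: each chord is 1.5 beats in 3/4, so 2 per bar.
C: each chord is 4 beats in 4/4, so 1 per bar.
D: each chord is 3 beats in 4/4, so 4/3 per bar.
Slowest is C at 1 chords/bar.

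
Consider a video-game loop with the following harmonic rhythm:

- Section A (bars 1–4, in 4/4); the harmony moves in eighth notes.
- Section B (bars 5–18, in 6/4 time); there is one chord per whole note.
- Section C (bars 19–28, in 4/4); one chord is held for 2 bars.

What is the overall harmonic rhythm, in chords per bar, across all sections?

A: 4 bars of 4 beats is 16 beats; at 0.5 beats each that's 32 chords.
B: 14 bars of 6 beats is 84 beats; at 4 beats each that's 21 chords.
C: 10 bars of 4 beats is 40 beats; at 8 beats each that's 5 chords.
Overall: 58 chords over 28 bars → 58/28 = 29/14 chords per bar.

29/14 chords per bar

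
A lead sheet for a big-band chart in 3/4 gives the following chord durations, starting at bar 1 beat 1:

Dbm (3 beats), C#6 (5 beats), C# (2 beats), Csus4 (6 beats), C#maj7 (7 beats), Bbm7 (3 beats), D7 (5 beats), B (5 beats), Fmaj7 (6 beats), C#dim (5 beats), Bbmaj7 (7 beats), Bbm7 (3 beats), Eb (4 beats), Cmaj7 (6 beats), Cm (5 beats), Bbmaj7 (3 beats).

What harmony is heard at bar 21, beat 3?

Beat 3 of bar 21 is beat (21−1)×3 + 3 = 63 overall.
Running totals: Dbm ends at 3, C#6 ends at 8, C# ends at 10, Csus4 ends at 16, C#maj7 ends at 23, Bbm7 ends at 26, D7 ends at 31, B ends at 36, Fmaj7 ends at 42, C#dim ends at 47, Bbmaj7 ends at 54, Bbm7 ends at 57, Eb ends at 61, Cmaj7 ends at 67.
Beat 63 falls within Cmaj7.

Cmaj7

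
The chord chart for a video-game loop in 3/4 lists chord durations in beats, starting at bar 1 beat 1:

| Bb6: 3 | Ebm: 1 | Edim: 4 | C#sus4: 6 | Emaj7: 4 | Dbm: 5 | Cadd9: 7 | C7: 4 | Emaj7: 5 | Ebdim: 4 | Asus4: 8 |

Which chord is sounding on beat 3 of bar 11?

Beat 3 of bar 11 is beat (11−1)×3 + 3 = 33 overall.
Running totals: Bb6 ends at 3, Ebm ends at 4, Edim ends at 8, C#sus4 ends at 14, Emaj7 ends at 18, Dbm ends at 23, Cadd9 ends at 30, C7 ends at 34.
Beat 33 falls within C7.

C7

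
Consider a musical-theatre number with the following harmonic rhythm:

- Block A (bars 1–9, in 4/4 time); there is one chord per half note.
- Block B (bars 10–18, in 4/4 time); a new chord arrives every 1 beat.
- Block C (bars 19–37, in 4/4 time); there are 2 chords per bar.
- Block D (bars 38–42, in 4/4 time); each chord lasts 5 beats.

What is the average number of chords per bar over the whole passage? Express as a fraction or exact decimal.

A: 9 × 4 = 36 beats ÷ 2 = 18 chords.
B: 9 × 4 = 36 beats ÷ 1 = 36 chords.
C: 19 × 4 = 76 beats ÷ 2 = 38 chords.
D: 5 × 4 = 20 beats ÷ 5 = 4 chords.
Overall: 96 chords over 42 bars → 96/42 = 16/7 chords per bar.

16/7 chords per bar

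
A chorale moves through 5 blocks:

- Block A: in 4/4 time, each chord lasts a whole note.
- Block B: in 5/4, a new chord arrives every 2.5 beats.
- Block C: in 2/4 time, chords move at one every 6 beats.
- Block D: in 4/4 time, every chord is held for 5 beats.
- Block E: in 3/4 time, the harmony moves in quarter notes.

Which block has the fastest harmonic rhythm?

Block E

A: 4 beats/bar ÷ 4 beats/chord = 1 chord/bar.
B: 5 beats/bar ÷ 2.5 beats/chord = 2 chords/bar.
C: 2 beats/bar ÷ 6 beats/chord = 1/3 chords/bar.
D: 4 beats/bar ÷ 5 beats/chord = 0.8 chords/bar.
E: 3 beats/bar ÷ 1 beat/chord = 3 chords/bar.
Fastest is E at 3 chords/bar.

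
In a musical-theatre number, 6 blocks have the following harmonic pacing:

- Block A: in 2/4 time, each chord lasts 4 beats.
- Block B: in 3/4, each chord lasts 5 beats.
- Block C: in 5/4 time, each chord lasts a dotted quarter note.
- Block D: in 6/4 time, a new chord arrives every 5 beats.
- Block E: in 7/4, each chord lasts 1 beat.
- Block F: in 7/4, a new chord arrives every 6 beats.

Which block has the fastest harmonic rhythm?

Block E

A: 2 beats/bar ÷ 4 beats/chord = 0.5 chords/bar.
B: 3 beats/bar ÷ 5 beats/chord = 0.6 chords/bar.
C: 5 beats/bar ÷ 1.5 beats/chord = 10/3 chords/bar.
D: 6 beats/bar ÷ 5 beats/chord = 1.2 chords/bar.
E: 7 beats/bar ÷ 1 beat/chord = 7 chords/bar.
F: 7 beats/bar ÷ 6 beats/chord = 7/6 chords/bar.
Fastest is E at 7 chords/bar.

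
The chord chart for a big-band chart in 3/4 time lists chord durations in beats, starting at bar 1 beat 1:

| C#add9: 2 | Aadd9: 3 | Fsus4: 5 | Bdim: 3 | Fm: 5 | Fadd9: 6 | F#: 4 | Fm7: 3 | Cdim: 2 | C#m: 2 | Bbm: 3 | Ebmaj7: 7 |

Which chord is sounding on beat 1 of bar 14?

Ebmaj7

Beat 1 of bar 14 is beat (14−1)×3 + 1 = 40 overall.
Running totals: C#add9 ends at 2, Aadd9 ends at 5, Fsus4 ends at 10, Bdim ends at 13, Fm ends at 18, Fadd9 ends at 24, F# ends at 28, Fm7 ends at 31, Cdim ends at 33, C#m ends at 35, Bbm ends at 38, Ebmaj7 ends at 45.
Beat 40 falls within Ebmaj7.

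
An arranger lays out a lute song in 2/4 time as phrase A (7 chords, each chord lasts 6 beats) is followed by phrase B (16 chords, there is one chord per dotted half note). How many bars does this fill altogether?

45 bars

A: 7 × 6 = 42 beats = 21 bars.
B: 16 × 3 = 48 beats = 24 bars.
Total: 21 + 24 = 45 bars.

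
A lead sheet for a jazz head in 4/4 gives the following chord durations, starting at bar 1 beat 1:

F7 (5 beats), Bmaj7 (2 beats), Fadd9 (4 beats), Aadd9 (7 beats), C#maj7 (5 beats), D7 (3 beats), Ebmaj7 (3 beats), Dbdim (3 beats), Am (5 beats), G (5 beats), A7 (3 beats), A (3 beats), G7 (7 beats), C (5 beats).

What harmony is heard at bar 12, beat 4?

A

Beat 4 of bar 12 is beat (12−1)×4 + 4 = 48 overall.
Running totals: F7 ends at 5, Bmaj7 ends at 7, Fadd9 ends at 11, Aadd9 ends at 18, C#maj7 ends at 23, D7 ends at 26, Ebmaj7 ends at 29, Dbdim ends at 32, Am ends at 37, G ends at 42, A7 ends at 45, A ends at 48.
Beat 48 falls within A.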